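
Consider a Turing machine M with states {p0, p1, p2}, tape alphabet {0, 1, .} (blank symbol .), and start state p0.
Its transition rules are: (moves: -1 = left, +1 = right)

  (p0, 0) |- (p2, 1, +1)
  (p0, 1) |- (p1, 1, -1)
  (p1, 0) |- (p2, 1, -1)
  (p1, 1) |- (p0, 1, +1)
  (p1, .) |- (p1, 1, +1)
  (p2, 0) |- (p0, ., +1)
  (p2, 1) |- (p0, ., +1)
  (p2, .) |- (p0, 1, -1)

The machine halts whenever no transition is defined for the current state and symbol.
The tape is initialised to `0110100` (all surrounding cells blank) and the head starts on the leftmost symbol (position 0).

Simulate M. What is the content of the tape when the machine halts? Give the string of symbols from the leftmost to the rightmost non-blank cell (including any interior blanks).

1111.1

state=p0 head=0 tape=[0]110100.   (p0,0)→(p2,1,+1)
state=p2 head=1 tape=1[1]10100.   (p2,1)→(p0,.,+1)
state=p0 head=2 tape=1.[1]0100.   (p0,1)→(p1,1,-1)
state=p1 head=1 tape=1[.]10100.   (p1,.)→(p1,1,+1)
state=p1 head=2 tape=11[1]0100.   (p1,1)→(p0,1,+1)
state=p0 head=3 tape=111[0]100.   (p0,0)→(p2,1,+1)
state=p2 head=4 tape=1111[1]00.   (p2,1)→(p0,.,+1)
state=p0 head=5 tape=1111.[0]0.   (p0,0)→(p2,1,+1)
state=p2 head=6 tape=1111.1[0].   (p2,0)→(p0,.,+1)
state=p0 head=7 tape=1111.1.[.]
The non-blank tape span at halt is 1111.1.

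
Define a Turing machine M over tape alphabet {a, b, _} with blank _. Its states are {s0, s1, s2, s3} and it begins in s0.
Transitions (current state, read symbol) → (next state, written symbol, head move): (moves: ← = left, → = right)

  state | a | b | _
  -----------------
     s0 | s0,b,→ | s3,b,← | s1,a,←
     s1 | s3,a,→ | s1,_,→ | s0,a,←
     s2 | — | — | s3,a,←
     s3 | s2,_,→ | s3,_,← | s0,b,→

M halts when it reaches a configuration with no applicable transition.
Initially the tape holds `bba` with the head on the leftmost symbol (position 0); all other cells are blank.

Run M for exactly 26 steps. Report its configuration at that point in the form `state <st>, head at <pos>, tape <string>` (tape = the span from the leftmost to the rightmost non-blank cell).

s0 | __[b]ba   read b → write b, move ←, go to s3
s3 | _[_]bba   read _ → write b, move →, go to s0
s0 | _b[b]ba   read b → write b, move ←, go to s3
s3 | _[b]bba   read b → write _, move ←, go to s3
s3 | [_]_bba   read _ → write b, move →, go to s0
s0 | b[_]bba   read _ → write a, move ←, go to s1
s1 | [b]abba   read b → write _, move →, go to s1
s1 | _[a]bba   read a → write a, move →, go to s3
s3 | _a[b]ba   read b → write _, move ←, go to s3
s3 | _[a]_ba   read a → write _, move →, go to s2
s2 | __[_]ba   read _ → write a, move ←, go to s3
s3 | _[_]aba   read _ → write b, move →, go to s0
s0 | _b[a]ba   read a → write b, move →, go to s0
s0 | _bb[b]a   read b → write b, move ←, go to s3
s3 | _b[b]ba   read b → write _, move ←, go to s3
s3 | _[b]_ba   read b → write _, move ←, go to s3
s3 | [_]__ba   read _ → write b, move →, go to s0
s0 | b[_]_ba   read _ → write a, move ←, go to s1
s1 | [b]a_ba   read b → write _, move →, go to s1
s1 | _[a]_ba   read a → write a, move →, go to s3
s3 | _a[_]ba   read _ → write b, move →, go to s0
s0 | _ab[b]a   read b → write b, move ←, go to s3
s3 | _a[b]ba   read b → write _, move ←, go to s3
s3 | _[a]_ba   read a → write _, move →, go to s2
s2 | __[_]ba   read _ → write a, move ←, go to s3
s3 | _[_]aba   read _ → write b, move →, go to s0
s0 | _b[a]ba
After 26 steps: state s0, head at 0, tape baba.

state s0, head at 0, tape baba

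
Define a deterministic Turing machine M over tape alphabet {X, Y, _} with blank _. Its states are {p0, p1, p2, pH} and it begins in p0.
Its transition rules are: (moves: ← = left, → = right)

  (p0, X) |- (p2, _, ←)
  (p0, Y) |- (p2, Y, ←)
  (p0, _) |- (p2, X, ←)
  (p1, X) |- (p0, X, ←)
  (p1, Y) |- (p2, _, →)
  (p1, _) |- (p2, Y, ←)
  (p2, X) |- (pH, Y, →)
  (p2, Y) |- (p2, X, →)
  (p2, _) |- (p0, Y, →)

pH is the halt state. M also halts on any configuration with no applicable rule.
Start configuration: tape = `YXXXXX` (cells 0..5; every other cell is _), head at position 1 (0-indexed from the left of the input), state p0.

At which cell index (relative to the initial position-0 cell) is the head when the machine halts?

state=p0 head=1 tape=Y[X]XXXX__   (p0,X)→(p2,_,←)
state=p2 head=0 tape=[Y]_XXXX__   (p2,Y)→(p2,X,→)
state=p2 head=1 tape=X[_]XXXX__   (p2,_)→(p0,Y,→)
state=p0 head=2 tape=XY[X]XXX__   (p0,X)→(p2,_,←)
state=p2 head=1 tape=X[Y]_XXX__   (p2,Y)→(p2,X,→)
state=p2 head=2 tape=XX[_]XXX__   (p2,_)→(p0,Y,→)
state=p0 head=3 tape=XXY[X]XX__   (p0,X)→(p2,_,←)
state=p2 head=2 tape=XX[Y]_XX__   (p2,Y)→(p2,X,→)
state=p2 head=3 tape=XXX[_]XX__   (p2,_)→(p0,Y,→)
state=p0 head=4 tape=XXXY[X]X__   (p0,X)→(p2,_,←)
state=p2 head=3 tape=XXX[Y]_X__   (p2,Y)→(p2,X,→)
state=p2 head=4 tape=XXXX[_]X__   (p2,_)→(p0,Y,→)
state=p0 head=5 tape=XXXXY[X]__   (p0,X)→(p2,_,←)
state=p2 head=4 tape=XXXX[Y]___   (p2,Y)→(p2,X,→)
state=p2 head=5 tape=XXXXX[_]__   (p2,_)→(p0,Y,→)
state=p0 head=6 tape=XXXXXY[_]_   (p0,_)→(p2,X,←)
state=p2 head=5 tape=XXXXX[Y]X_   (p2,Y)→(p2,X,→)
state=p2 head=6 tape=XXXXXX[X]_   (p2,X)→(pH,Y,→)
state=pH head=7 tape=XXXXXXY[_]
At halt the head is at cell 7.

7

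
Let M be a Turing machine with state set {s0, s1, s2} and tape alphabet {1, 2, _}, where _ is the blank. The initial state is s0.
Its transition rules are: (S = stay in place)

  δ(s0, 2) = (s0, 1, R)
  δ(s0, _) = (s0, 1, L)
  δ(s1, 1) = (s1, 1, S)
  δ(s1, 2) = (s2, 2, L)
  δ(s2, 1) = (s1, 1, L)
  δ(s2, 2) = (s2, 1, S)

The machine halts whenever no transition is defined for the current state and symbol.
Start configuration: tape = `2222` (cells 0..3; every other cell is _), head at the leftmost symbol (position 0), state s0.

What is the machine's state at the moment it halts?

s0 | [2]222_   read 2 → write 1, move R, go to s0
s0 | 1[2]22_   read 2 → write 1, move R, go to s0
s0 | 11[2]2_   read 2 → write 1, move R, go to s0
s0 | 111[2]_   read 2 → write 1, move R, go to s0
s0 | 1111[_]   read _ → write 1, move L, go to s0
s0 | 111[1]1
No transition is defined for (s0, 1); M halts in state s0.

s0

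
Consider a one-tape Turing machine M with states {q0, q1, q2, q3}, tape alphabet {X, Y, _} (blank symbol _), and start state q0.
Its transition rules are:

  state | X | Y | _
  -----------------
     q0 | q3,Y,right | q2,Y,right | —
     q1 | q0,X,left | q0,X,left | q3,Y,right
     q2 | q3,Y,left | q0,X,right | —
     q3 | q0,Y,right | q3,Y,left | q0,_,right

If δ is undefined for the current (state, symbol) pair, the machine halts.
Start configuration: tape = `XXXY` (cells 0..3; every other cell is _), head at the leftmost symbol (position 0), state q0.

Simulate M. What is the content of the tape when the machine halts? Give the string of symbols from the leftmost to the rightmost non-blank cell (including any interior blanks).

state=q0 head=0 tape=_[X]XXY_   (q0,X)→(q3,Y,right)
state=q3 head=1 tape=_Y[X]XY_   (q3,X)→(q0,Y,right)
state=q0 head=2 tape=_YY[X]Y_   (q0,X)→(q3,Y,right)
state=q3 head=3 tape=_YYY[Y]_   (q3,Y)→(q3,Y,left)
state=q3 head=2 tape=_YY[Y]Y_   (q3,Y)→(q3,Y,left)
state=q3 head=1 tape=_Y[Y]YY_   (q3,Y)→(q3,Y,left)
state=q3 head=0 tape=_[Y]YYY_   (q3,Y)→(q3,Y,left)
state=q3 head=-1 tape=[_]YYYY_   (q3,_)→(q0,_,right)
state=q0 head=0 tape=_[Y]YYY_   (q0,Y)→(q2,Y,right)
state=q2 head=1 tape=_Y[Y]YY_   (q2,Y)→(q0,X,right)
state=q0 head=2 tape=_YX[Y]Y_   (q0,Y)→(q2,Y,right)
state=q2 head=3 tape=_YXY[Y]_   (q2,Y)→(q0,X,right)
state=q0 head=4 tape=_YXYX[_]
The non-blank tape span at halt is YXYX.

YXYX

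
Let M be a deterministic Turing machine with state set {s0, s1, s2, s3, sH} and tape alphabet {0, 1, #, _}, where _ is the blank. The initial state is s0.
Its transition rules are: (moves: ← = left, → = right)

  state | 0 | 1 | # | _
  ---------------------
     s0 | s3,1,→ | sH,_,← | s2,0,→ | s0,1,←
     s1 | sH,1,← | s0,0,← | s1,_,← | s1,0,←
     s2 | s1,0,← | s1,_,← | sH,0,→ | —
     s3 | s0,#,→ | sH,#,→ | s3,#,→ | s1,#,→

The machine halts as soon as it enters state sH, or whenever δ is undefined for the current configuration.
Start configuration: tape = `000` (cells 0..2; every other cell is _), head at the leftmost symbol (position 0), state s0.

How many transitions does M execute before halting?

state=s0 head=0 tape=[0]00__   (s0,0)→(s3,1,→)
state=s3 head=1 tape=1[0]0__   (s3,0)→(s0,#,→)
state=s0 head=2 tape=1#[0]__   (s0,0)→(s3,1,→)
state=s3 head=3 tape=1#1[_]_   (s3,_)→(s1,#,→)
state=s1 head=4 tape=1#1#[_]   (s1,_)→(s1,0,←)
state=s1 head=3 tape=1#1[#]0   (s1,#)→(s1,_,←)
state=s1 head=2 tape=1#[1]_0   (s1,1)→(s0,0,←)
state=s0 head=1 tape=1[#]0_0   (s0,#)→(s2,0,→)
state=s2 head=2 tape=10[0]_0   (s2,0)→(s1,0,←)
state=s1 head=1 tape=1[0]0_0   (s1,0)→(sH,1,←)
state=sH head=0 tape=[1]10_0
M halts after 10 transitions.

10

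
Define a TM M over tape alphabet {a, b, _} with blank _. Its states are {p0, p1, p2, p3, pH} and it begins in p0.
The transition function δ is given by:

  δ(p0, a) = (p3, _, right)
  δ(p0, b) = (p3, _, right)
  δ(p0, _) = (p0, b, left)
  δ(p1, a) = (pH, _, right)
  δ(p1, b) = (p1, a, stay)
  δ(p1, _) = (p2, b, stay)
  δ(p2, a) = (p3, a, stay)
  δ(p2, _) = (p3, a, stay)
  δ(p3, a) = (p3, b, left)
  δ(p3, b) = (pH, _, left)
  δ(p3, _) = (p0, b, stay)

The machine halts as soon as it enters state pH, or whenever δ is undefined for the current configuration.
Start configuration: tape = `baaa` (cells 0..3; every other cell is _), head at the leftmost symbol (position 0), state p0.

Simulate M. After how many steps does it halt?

5

state=p0 head=0 tape=[b]aaa   (p0,b)→(p3,_,right)
state=p3 head=1 tape=_[a]aa   (p3,a)→(p3,b,left)
state=p3 head=0 tape=[_]baa   (p3,_)→(p0,b,stay)
state=p0 head=0 tape=[b]baa   (p0,b)→(p3,_,right)
state=p3 head=1 tape=_[b]aa   (p3,b)→(pH,_,left)
state=pH head=0 tape=[_]_aa
M halts after 5 transitions.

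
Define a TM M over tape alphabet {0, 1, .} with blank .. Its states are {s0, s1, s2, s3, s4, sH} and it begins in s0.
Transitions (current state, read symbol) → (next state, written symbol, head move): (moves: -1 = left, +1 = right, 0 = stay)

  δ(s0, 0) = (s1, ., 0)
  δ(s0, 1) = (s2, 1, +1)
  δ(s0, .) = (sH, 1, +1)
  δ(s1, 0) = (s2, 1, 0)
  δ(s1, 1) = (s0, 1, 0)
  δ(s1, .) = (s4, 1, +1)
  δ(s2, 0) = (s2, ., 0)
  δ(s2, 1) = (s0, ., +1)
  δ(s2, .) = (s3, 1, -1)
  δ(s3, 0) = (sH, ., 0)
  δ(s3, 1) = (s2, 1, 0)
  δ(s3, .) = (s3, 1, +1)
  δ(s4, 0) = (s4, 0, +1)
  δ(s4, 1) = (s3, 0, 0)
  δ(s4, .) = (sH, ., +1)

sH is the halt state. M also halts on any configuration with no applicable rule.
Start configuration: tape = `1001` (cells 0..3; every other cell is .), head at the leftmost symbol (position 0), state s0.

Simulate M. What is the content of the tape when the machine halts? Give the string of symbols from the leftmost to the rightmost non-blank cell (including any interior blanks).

1.1

state=s0 head=0 tape=[1]001..   (s0,1)→(s2,1,+1)
state=s2 head=1 tape=1[0]01..   (s2,0)→(s2,.,0)
state=s2 head=1 tape=1[.]01..   (s2,.)→(s3,1,-1)
state=s3 head=0 tape=[1]101..   (s3,1)→(s2,1,0)
state=s2 head=0 tape=[1]101..   (s2,1)→(s0,.,+1)
state=s0 head=1 tape=.[1]01..   (s0,1)→(s2,1,+1)
state=s2 head=2 tape=.1[0]1..   (s2,0)→(s2,.,0)
state=s2 head=2 tape=.1[.]1..   (s2,.)→(s3,1,-1)
state=s3 head=1 tape=.[1]11..   (s3,1)→(s2,1,0)
state=s2 head=1 tape=.[1]11..   (s2,1)→(s0,.,+1)
state=s0 head=2 tape=..[1]1..   (s0,1)→(s2,1,+1)
state=s2 head=3 tape=..1[1]..   (s2,1)→(s0,.,+1)
state=s0 head=4 tape=..1.[.].   (s0,.)→(sH,1,+1)
state=sH head=5 tape=..1.1[.]
The non-blank tape span at halt is 1.1.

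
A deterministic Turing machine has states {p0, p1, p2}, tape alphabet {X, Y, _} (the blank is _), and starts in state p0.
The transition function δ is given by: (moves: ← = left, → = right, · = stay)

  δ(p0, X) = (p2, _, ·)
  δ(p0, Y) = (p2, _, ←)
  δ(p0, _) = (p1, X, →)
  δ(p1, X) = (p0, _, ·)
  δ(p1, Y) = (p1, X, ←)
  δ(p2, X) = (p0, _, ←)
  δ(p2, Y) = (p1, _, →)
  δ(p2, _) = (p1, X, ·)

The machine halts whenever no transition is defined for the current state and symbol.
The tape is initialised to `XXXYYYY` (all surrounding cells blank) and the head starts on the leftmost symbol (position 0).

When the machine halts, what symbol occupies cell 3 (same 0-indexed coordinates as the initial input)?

state=p0 head=0 tape=[X]XXYYYY_   (p0,X)→(p2,_,·)
state=p2 head=0 tape=[_]XXYYYY_   (p2,_)→(p1,X,·)
state=p1 head=0 tape=[X]XXYYYY_   (p1,X)→(p0,_,·)
state=p0 head=0 tape=[_]XXYYYY_   (p0,_)→(p1,X,→)
state=p1 head=1 tape=X[X]XYYYY_   (p1,X)→(p0,_,·)
state=p0 head=1 tape=X[_]XYYYY_   (p0,_)→(p1,X,→)
state=p1 head=2 tape=XX[X]YYYY_   (p1,X)→(p0,_,·)
state=p0 head=2 tape=XX[_]YYYY_   (p0,_)→(p1,X,→)
state=p1 head=3 tape=XXX[Y]YYY_   (p1,Y)→(p1,X,←)
state=p1 head=2 tape=XX[X]XYYY_   (p1,X)→(p0,_,·)
state=p0 head=2 tape=XX[_]XYYY_   (p0,_)→(p1,X,→)
state=p1 head=3 tape=XXX[X]YYY_   (p1,X)→(p0,_,·)
state=p0 head=3 tape=XXX[_]YYY_   (p0,_)→(p1,X,→)
state=p1 head=4 tape=XXXX[Y]YY_   (p1,Y)→(p1,X,←)
state=p1 head=3 tape=XXX[X]XYY_   (p1,X)→(p0,_,·)
state=p0 head=3 tape=XXX[_]XYY_   (p0,_)→(p1,X,→)
state=p1 head=4 tape=XXXX[X]YY_   (p1,X)→(p0,_,·)
state=p0 head=4 tape=XXXX[_]YY_   (p0,_)→(p1,X,→)
state=p1 head=5 tape=XXXXX[Y]Y_   (p1,Y)→(p1,X,←)
state=p1 head=4 tape=XXXX[X]XY_   (p1,X)→(p0,_,·)
state=p0 head=4 tape=XXXX[_]XY_   (p0,_)→(p1,X,→)
state=p1 head=5 tape=XXXXX[X]Y_   (p1,X)→(p0,_,·)
state=p0 head=5 tape=XXXXX[_]Y_   (p0,_)→(p1,X,→)
state=p1 head=6 tape=XXXXXX[Y]_   (p1,Y)→(p1,X,←)
state=p1 head=5 tape=XXXXX[X]X_   (p1,X)→(p0,_,·)
state=p0 head=5 tape=XXXXX[_]X_   (p0,_)→(p1,X,→)
state=p1 head=6 tape=XXXXXX[X]_   (p1,X)→(p0,_,·)
state=p0 head=6 tape=XXXXXX[_]_   (p0,_)→(p1,X,→)
state=p1 head=7 tape=XXXXXXX[_]
Cell 3 holds X when M halts.

X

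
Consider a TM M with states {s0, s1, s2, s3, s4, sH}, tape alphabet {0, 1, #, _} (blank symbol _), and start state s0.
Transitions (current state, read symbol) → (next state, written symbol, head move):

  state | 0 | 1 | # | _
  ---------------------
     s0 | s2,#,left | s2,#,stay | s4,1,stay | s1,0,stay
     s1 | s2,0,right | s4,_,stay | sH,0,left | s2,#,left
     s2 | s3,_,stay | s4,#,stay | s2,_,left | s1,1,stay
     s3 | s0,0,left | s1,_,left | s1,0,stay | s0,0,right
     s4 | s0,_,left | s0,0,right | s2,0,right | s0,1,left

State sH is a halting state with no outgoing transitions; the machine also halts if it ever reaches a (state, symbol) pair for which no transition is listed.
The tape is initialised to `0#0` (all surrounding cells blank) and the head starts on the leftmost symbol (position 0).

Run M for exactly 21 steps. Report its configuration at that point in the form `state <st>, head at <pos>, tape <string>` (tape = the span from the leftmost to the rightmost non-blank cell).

s0 | __[0]#0_   read 0 → write #, move left, go to s2
s2 | _[_]##0_   read _ → write 1, move stay, go to s1
s1 | _[1]##0_   read 1 → write _, move stay, go to s4
s4 | _[_]##0_   read _ → write 1, move left, go to s0
s0 | [_]1##0_   read _ → write 0, move stay, go to s1
s1 | [0]1##0_   read 0 → write 0, move right, go to s2
s2 | 0[1]##0_   read 1 → write #, move stay, go to s4
s4 | 0[#]##0_   read # → write 0, move right, go to s2
s2 | 00[#]#0_   read # → write _, move left, go to s2
s2 | 0[0]_#0_   read 0 → write _, move stay, go to s3
s3 | 0[_]_#0_   read _ → write 0, move right, go to s0
s0 | 00[_]#0_   read _ → write 0, move stay, go to s1
s1 | 00[0]#0_   read 0 → write 0, move right, go to s2
s2 | 000[#]0_   read # → write _, move left, go to s2
s2 | 00[0]_0_   read 0 → write _, move stay, go to s3
s3 | 00[_]_0_   read _ → write 0, move right, go to s0
s0 | 000[_]0_   read _ → write 0, move stay, go to s1
s1 | 000[0]0_   read 0 → write 0, move right, go to s2
s2 | 0000[0]_   read 0 → write _, move stay, go to s3
s3 | 0000[_]_   read _ → write 0, move right, go to s0
s0 | 00000[_]   read _ → write 0, move stay, go to s1
s1 | 00000[0]
After 21 steps: state s1, head at 3, tape 000000.

state s1, head at 3, tape 000000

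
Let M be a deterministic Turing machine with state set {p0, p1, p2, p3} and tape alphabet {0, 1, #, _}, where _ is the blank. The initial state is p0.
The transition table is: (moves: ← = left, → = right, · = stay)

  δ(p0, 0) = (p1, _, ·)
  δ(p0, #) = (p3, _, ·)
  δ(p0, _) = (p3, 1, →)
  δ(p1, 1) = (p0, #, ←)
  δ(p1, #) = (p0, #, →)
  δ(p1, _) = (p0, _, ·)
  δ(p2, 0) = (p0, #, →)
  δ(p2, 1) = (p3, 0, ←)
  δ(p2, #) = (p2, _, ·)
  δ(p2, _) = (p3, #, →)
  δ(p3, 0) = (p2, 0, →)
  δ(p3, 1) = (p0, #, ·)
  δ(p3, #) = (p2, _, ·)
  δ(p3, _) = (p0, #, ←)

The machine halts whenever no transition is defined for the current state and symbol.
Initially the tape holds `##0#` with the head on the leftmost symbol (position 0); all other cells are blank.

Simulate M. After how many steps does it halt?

25

state=p0 head=0 tape=_[#]#0#__   (p0,#)→(p3,_,·)
state=p3 head=0 tape=_[_]#0#__   (p3,_)→(p0,#,←)
state=p0 head=-1 tape=[_]##0#__   (p0,_)→(p3,1,→)
state=p3 head=0 tape=1[#]#0#__   (p3,#)→(p2,_,·)
state=p2 head=0 tape=1[_]#0#__   (p2,_)→(p3,#,→)
state=p3 head=1 tape=1#[#]0#__   (p3,#)→(p2,_,·)
state=p2 head=1 tape=1#[_]0#__   (p2,_)→(p3,#,→)
state=p3 head=2 tape=1##[0]#__   (p3,0)→(p2,0,→)
state=p2 head=3 tape=1##0[#]__   (p2,#)→(p2,_,·)
state=p2 head=3 tape=1##0[_]__   (p2,_)→(p3,#,→)
state=p3 head=4 tape=1##0#[_]_   (p3,_)→(p0,#,←)
state=p0 head=3 tape=1##0[#]#_   (p0,#)→(p3,_,·)
state=p3 head=3 tape=1##0[_]#_   (p3,_)→(p0,#,←)
state=p0 head=2 tape=1##[0]##_   (p0,0)→(p1,_,·)
state=p1 head=2 tape=1##[_]##_   (p1,_)→(p0,_,·)
state=p0 head=2 tape=1##[_]##_   (p0,_)→(p3,1,→)
state=p3 head=3 tape=1##1[#]#_   (p3,#)→(p2,_,·)
state=p2 head=3 tape=1##1[_]#_   (p2,_)→(p3,#,→)
state=p3 head=4 tape=1##1#[#]_   (p3,#)→(p2,_,·)
state=p2 head=4 tape=1##1#[_]_   (p2,_)→(p3,#,→)
state=p3 head=5 tape=1##1##[_]   (p3,_)→(p0,#,←)
state=p0 head=4 tape=1##1#[#]#   (p0,#)→(p3,_,·)
state=p3 head=4 tape=1##1#[_]#   (p3,_)→(p0,#,←)
state=p0 head=3 tape=1##1[#]##   (p0,#)→(p3,_,·)
state=p3 head=3 tape=1##1[_]##   (p3,_)→(p0,#,←)
state=p0 head=2 tape=1##[1]###
M halts after 25 transitions.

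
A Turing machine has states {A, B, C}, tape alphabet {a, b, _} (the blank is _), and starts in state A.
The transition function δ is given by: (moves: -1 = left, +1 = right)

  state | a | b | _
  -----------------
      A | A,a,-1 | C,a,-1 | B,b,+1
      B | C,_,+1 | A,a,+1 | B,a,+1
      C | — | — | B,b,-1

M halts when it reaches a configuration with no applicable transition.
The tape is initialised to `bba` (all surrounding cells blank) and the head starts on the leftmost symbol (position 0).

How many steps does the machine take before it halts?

9

A | ___[b]ba   read b → write a, move -1, go to C
C | __[_]aba   read _ → write b, move -1, go to B
B | _[_]baba   read _ → write a, move +1, go to B
B | _a[b]aba   read b → write a, move +1, go to A
A | _aa[a]ba   read a → write a, move -1, go to A
A | _a[a]aba   read a → write a, move -1, go to A
A | _[a]aaba   read a → write a, move -1, go to A
A | [_]aaaba   read _ → write b, move +1, go to B
B | b[a]aaba   read a → write _, move +1, go to C
C | b_[a]aba
M halts after 9 transitions.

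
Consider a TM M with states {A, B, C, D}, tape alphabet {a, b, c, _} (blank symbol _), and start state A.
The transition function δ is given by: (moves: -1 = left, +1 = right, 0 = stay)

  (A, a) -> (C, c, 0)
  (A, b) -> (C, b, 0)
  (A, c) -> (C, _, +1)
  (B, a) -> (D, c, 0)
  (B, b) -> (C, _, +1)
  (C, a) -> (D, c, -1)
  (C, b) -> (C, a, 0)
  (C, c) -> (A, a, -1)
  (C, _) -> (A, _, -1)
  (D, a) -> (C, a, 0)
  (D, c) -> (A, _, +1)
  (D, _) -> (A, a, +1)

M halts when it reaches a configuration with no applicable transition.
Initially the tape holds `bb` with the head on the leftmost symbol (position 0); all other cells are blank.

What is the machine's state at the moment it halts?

A | _[b]b_   read b → write b, move 0, go to C
C | _[b]b_   read b → write a, move 0, go to C
C | _[a]b_   read a → write c, move -1, go to D
D | [_]cb_   read _ → write a, move +1, go to A
A | a[c]b_   read c → write _, move +1, go to C
C | a_[b]_   read b → write a, move 0, go to C
C | a_[a]_   read a → write c, move -1, go to D
D | a[_]c_   read _ → write a, move +1, go to A
A | aa[c]_   read c → write _, move +1, go to C
C | aa_[_]   read _ → write _, move -1, go to A
A | aa[_]_
No transition is defined for (A, _); M halts in state A.

A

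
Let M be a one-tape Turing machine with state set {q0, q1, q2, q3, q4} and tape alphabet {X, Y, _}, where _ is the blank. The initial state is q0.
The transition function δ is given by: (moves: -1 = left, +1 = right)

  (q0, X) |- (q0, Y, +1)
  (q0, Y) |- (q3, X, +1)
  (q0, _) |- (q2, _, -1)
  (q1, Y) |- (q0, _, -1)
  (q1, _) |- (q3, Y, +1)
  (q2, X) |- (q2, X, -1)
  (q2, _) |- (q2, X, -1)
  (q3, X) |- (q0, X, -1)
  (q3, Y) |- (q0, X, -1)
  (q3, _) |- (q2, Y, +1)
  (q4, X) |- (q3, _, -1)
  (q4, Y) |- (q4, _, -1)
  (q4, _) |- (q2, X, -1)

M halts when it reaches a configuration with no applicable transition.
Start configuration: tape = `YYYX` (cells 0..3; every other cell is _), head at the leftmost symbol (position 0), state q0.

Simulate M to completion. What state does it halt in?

state=q0 head=0 tape=[Y]YYX_   (q0,Y)→(q3,X,+1)
state=q3 head=1 tape=X[Y]YX_   (q3,Y)→(q0,X,-1)
state=q0 head=0 tape=[X]XYX_   (q0,X)→(q0,Y,+1)
state=q0 head=1 tape=Y[X]YX_   (q0,X)→(q0,Y,+1)
state=q0 head=2 tape=YY[Y]X_   (q0,Y)→(q3,X,+1)
state=q3 head=3 tape=YYX[X]_   (q3,X)→(q0,X,-1)
state=q0 head=2 tape=YY[X]X_   (q0,X)→(q0,Y,+1)
state=q0 head=3 tape=YYY[X]_   (q0,X)→(q0,Y,+1)
state=q0 head=4 tape=YYYY[_]   (q0,_)→(q2,_,-1)
state=q2 head=3 tape=YYY[Y]_
No transition is defined for (q2, Y); M halts in state q2.

q2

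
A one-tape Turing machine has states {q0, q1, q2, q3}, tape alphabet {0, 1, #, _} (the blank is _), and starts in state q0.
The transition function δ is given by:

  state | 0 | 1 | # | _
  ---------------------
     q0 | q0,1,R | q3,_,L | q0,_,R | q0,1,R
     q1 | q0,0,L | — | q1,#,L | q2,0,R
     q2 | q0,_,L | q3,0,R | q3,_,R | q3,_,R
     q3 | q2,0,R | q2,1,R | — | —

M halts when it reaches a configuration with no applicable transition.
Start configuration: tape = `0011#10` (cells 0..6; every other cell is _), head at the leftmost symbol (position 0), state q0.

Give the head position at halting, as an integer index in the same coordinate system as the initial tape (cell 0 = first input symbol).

4

q0 | [0]011#10   read 0 → write 1, move R, go to q0
q0 | 1[0]11#10   read 0 → write 1, move R, go to q0
q0 | 11[1]1#10   read 1 → write _, move L, go to q3
q3 | 1[1]_1#10   read 1 → write 1, move R, go to q2
q2 | 11[_]1#10   read _ → write _, move R, go to q3
q3 | 11_[1]#10   read 1 → write 1, move R, go to q2
q2 | 11_1[#]10   read # → write _, move R, go to q3
q3 | 11_1_[1]0   read 1 → write 1, move R, go to q2
q2 | 11_1_1[0]   read 0 → write _, move L, go to q0
q0 | 11_1_[1]_   read 1 → write _, move L, go to q3
q3 | 11_1[_]__
At halt the head is at cell 4.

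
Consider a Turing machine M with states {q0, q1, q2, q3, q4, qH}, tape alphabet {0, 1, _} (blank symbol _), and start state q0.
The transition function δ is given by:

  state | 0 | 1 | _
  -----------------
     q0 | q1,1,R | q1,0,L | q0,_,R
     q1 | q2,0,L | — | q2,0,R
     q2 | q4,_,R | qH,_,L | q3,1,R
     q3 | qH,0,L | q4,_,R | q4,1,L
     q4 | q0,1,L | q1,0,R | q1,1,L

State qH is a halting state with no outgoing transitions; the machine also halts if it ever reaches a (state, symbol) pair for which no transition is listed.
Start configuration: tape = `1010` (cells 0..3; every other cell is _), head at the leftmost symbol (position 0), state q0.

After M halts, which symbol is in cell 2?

q0 | _[1]010_   read 1 → write 0, move L, go to q1
q1 | [_]0010_   read _ → write 0, move R, go to q2
q2 | 0[0]010_   read 0 → write _, move R, go to q4
q4 | 0_[0]10_   read 0 → write 1, move L, go to q0
q0 | 0[_]110_   read _ → write _, move R, go to q0
q0 | 0_[1]10_   read 1 → write 0, move L, go to q1
q1 | 0[_]010_   read _ → write 0, move R, go to q2
q2 | 00[0]10_   read 0 → write _, move R, go to q4
q4 | 00_[1]0_   read 1 → write 0, move R, go to q1
q1 | 00_0[0]_   read 0 → write 0, move L, go to q2
q2 | 00_[0]0_   read 0 → write _, move R, go to q4
q4 | 00__[0]_   read 0 → write 1, move L, go to q0
q0 | 00_[_]1_   read _ → write _, move R, go to q0
q0 | 00__[1]_   read 1 → write 0, move L, go to q1
q1 | 00_[_]0_   read _ → write 0, move R, go to q2
q2 | 00_0[0]_   read 0 → write _, move R, go to q4
q4 | 00_0_[_]   read _ → write 1, move L, go to q1
q1 | 00_0[_]1   read _ → write 0, move R, go to q2
q2 | 00_00[1]   read 1 → write _, move L, go to qH
qH | 00_0[0]_
Cell 2 holds 0 when M halts.

0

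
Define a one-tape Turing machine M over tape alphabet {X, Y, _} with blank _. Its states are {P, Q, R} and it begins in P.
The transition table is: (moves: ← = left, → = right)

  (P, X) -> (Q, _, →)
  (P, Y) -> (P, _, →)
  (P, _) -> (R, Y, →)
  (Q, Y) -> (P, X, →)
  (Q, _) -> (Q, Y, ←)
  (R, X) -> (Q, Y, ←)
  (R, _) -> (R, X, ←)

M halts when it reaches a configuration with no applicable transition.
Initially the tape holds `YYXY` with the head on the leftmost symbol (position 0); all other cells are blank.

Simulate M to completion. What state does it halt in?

state=P head=0 tape=[Y]YXY__   (P,Y)→(P,_,→)
state=P head=1 tape=_[Y]XY__   (P,Y)→(P,_,→)
state=P head=2 tape=__[X]Y__   (P,X)→(Q,_,→)
state=Q head=3 tape=___[Y]__   (Q,Y)→(P,X,→)
state=P head=4 tape=___X[_]_   (P,_)→(R,Y,→)
state=R head=5 tape=___XY[_]   (R,_)→(R,X,←)
state=R head=4 tape=___X[Y]X
No transition is defined for (R, Y); M halts in state R.

R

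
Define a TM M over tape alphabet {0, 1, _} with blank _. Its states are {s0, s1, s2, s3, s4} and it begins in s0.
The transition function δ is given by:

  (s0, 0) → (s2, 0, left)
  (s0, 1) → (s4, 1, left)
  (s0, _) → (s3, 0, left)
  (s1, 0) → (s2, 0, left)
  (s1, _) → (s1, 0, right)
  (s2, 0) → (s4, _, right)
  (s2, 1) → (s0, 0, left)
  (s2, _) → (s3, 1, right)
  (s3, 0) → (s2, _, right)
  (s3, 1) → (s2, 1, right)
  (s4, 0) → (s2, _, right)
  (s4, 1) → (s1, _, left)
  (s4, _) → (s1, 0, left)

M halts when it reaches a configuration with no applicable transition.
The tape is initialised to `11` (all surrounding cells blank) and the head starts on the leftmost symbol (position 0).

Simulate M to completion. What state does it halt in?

s3

s0 | __[1]1   read 1 → write 1, move left, go to s4
s4 | _[_]11   read _ → write 0, move left, go to s1
s1 | [_]011   read _ → write 0, move right, go to s1
s1 | 0[0]11   read 0 → write 0, move left, go to s2
s2 | [0]011   read 0 → write _, move right, go to s4
s4 | _[0]11   read 0 → write _, move right, go to s2
s2 | __[1]1   read 1 → write 0, move left, go to s0
s0 | _[_]01   read _ → write 0, move left, go to s3
s3 | [_]001
No transition is defined for (s3, _); M halts in state s3.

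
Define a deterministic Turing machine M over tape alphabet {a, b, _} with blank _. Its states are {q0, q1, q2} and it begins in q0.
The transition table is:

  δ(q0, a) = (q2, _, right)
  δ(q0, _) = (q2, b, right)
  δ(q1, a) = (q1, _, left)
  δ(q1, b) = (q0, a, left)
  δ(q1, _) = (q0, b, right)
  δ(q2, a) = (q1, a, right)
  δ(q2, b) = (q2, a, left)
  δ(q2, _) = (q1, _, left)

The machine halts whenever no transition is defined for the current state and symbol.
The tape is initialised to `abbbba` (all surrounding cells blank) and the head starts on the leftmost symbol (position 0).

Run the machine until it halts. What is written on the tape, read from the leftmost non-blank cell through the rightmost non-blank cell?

bb__ba

state=q0 head=0 tape=_[a]bbbba   (q0,a)→(q2,_,right)
state=q2 head=1 tape=__[b]bbba   (q2,b)→(q2,a,left)
state=q2 head=0 tape=_[_]abbba   (q2,_)→(q1,_,left)
state=q1 head=-1 tape=[_]_abbba   (q1,_)→(q0,b,right)
state=q0 head=0 tape=b[_]abbba   (q0,_)→(q2,b,right)
state=q2 head=1 tape=bb[a]bbba   (q2,a)→(q1,a,right)
state=q1 head=2 tape=bba[b]bba   (q1,b)→(q0,a,left)
state=q0 head=1 tape=bb[a]abba   (q0,a)→(q2,_,right)
state=q2 head=2 tape=bb_[a]bba   (q2,a)→(q1,a,right)
state=q1 head=3 tape=bb_a[b]ba   (q1,b)→(q0,a,left)
state=q0 head=2 tape=bb_[a]aba   (q0,a)→(q2,_,right)
state=q2 head=3 tape=bb__[a]ba   (q2,a)→(q1,a,right)
state=q1 head=4 tape=bb__a[b]a   (q1,b)→(q0,a,left)
state=q0 head=3 tape=bb__[a]aa   (q0,a)→(q2,_,right)
state=q2 head=4 tape=bb___[a]a   (q2,a)→(q1,a,right)
state=q1 head=5 tape=bb___a[a]   (q1,a)→(q1,_,left)
state=q1 head=4 tape=bb___[a]_   (q1,a)→(q1,_,left)
state=q1 head=3 tape=bb__[_]__   (q1,_)→(q0,b,right)
state=q0 head=4 tape=bb__b[_]_   (q0,_)→(q2,b,right)
state=q2 head=5 tape=bb__bb[_]   (q2,_)→(q1,_,left)
state=q1 head=4 tape=bb__b[b]_   (q1,b)→(q0,a,left)
state=q0 head=3 tape=bb__[b]a_
The non-blank tape span at halt is bb__ba.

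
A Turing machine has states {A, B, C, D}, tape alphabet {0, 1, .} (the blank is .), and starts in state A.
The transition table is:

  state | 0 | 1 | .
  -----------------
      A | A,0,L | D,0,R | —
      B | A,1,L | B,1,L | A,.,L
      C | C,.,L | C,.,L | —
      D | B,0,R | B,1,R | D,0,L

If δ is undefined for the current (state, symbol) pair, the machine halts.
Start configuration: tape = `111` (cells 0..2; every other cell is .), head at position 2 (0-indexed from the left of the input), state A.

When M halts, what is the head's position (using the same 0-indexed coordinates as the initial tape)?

A | .11[1].   read 1 → write 0, move R, go to D
D | .110[.]   read . → write 0, move L, go to D
D | .11[0]0   read 0 → write 0, move R, go to B
B | .110[0]   read 0 → write 1, move L, go to A
A | .11[0]1   read 0 → write 0, move L, go to A
A | .1[1]01   read 1 → write 0, move R, go to D
D | .10[0]1   read 0 → write 0, move R, go to B
B | .100[1]   read 1 → write 1, move L, go to B
B | .10[0]1   read 0 → write 1, move L, go to A
A | .1[0]11   read 0 → write 0, move L, go to A
A | .[1]011   read 1 → write 0, move R, go to D
D | .0[0]11   read 0 → write 0, move R, go to B
B | .00[1]1   read 1 → write 1, move L, go to B
B | .0[0]11   read 0 → write 1, move L, go to A
A | .[0]111   read 0 → write 0, move L, go to A
A | [.]0111
At halt the head is at cell -1.

-1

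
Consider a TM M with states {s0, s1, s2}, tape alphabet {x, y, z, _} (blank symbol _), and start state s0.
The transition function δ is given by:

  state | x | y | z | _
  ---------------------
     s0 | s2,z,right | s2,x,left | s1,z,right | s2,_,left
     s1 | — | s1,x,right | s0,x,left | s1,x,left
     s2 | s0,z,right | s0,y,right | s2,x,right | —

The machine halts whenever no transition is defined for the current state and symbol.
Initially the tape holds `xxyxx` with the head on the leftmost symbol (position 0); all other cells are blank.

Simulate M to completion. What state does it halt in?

s0 | [x]xyxx_   read x → write z, move right, go to s2
s2 | z[x]yxx_   read x → write z, move right, go to s0
s0 | zz[y]xx_   read y → write x, move left, go to s2
s2 | z[z]xxx_   read z → write x, move right, go to s2
s2 | zx[x]xx_   read x → write z, move right, go to s0
s0 | zxz[x]x_   read x → write z, move right, go to s2
s2 | zxzz[x]_   read x → write z, move right, go to s0
s0 | zxzzz[_]   read _ → write _, move left, go to s2
s2 | zxzz[z]_   read z → write x, move right, go to s2
s2 | zxzzx[_]
No transition is defined for (s2, _); M halts in state s2.

s2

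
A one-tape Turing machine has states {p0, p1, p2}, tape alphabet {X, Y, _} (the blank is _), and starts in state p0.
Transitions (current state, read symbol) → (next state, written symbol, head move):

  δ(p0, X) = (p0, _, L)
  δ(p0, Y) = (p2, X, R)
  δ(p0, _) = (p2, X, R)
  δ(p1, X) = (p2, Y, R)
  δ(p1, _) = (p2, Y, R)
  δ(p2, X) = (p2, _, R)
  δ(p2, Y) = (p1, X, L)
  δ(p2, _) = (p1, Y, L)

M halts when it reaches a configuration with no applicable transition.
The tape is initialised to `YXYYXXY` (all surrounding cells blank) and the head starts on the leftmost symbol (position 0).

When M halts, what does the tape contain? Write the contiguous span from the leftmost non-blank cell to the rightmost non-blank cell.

XYY__YYX

p0 | [Y]XYYXXY_   read Y → write X, move R, go to p2
p2 | X[X]YYXXY_   read X → write _, move R, go to p2
p2 | X_[Y]YXXY_   read Y → write X, move L, go to p1
p1 | X[_]XYXXY_   read _ → write Y, move R, go to p2
p2 | XY[X]YXXY_   read X → write _, move R, go to p2
p2 | XY_[Y]XXY_   read Y → write X, move L, go to p1
p1 | XY[_]XXXY_   read _ → write Y, move R, go to p2
p2 | XYY[X]XXY_   read X → write _, move R, go to p2
p2 | XYY_[X]XY_   read X → write _, move R, go to p2
p2 | XYY__[X]Y_   read X → write _, move R, go to p2
p2 | XYY___[Y]_   read Y → write X, move L, go to p1
p1 | XYY__[_]X_   read _ → write Y, move R, go to p2
p2 | XYY__Y[X]_   read X → write _, move R, go to p2
p2 | XYY__Y_[_]   read _ → write Y, move L, go to p1
p1 | XYY__Y[_]Y   read _ → write Y, move R, go to p2
p2 | XYY__YY[Y]   read Y → write X, move L, go to p1
p1 | XYY__Y[Y]X
The non-blank tape span at halt is XYY__YYX.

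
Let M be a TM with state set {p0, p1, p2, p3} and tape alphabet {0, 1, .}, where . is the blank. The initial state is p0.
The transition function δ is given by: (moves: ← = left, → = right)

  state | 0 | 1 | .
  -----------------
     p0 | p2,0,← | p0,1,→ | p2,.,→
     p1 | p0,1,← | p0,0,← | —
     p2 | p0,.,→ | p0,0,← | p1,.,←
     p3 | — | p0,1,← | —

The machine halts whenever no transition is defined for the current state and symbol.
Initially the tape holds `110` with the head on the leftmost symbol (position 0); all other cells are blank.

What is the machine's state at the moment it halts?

p0 | .[1]10   read 1 → write 1, move →, go to p0
p0 | .1[1]0   read 1 → write 1, move →, go to p0
p0 | .11[0]   read 0 → write 0, move ←, go to p2
p2 | .1[1]0   read 1 → write 0, move ←, go to p0
p0 | .[1]00   read 1 → write 1, move →, go to p0
p0 | .1[0]0   read 0 → write 0, move ←, go to p2
p2 | .[1]00   read 1 → write 0, move ←, go to p0
p0 | [.]000   read . → write ., move →, go to p2
p2 | .[0]00   read 0 → write ., move →, go to p0
p0 | ..[0]0   read 0 → write 0, move ←, go to p2
p2 | .[.]00   read . → write ., move ←, go to p1
p1 | [.].00
No transition is defined for (p1, .); M halts in state p1.

p1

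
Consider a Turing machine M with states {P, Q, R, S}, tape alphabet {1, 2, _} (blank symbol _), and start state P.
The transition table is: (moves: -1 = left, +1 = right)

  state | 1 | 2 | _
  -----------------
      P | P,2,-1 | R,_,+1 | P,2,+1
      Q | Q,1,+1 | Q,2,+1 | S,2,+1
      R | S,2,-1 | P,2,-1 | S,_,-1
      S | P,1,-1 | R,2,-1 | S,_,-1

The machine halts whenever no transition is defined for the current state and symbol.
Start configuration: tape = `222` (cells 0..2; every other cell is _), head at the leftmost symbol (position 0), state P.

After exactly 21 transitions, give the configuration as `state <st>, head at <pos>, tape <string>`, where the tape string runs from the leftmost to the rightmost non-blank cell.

state P, head at -1, tape 222

state=P head=0 tape=__[2]22_   (P,2)→(R,_,+1)
state=R head=1 tape=___[2]2_   (R,2)→(P,2,-1)
state=P head=0 tape=__[_]22_   (P,_)→(P,2,+1)
state=P head=1 tape=__2[2]2_   (P,2)→(R,_,+1)
state=R head=2 tape=__2_[2]_   (R,2)→(P,2,-1)
state=P head=1 tape=__2[_]2_   (P,_)→(P,2,+1)
state=P head=2 tape=__22[2]_   (P,2)→(R,_,+1)
state=R head=3 tape=__22_[_]   (R,_)→(S,_,-1)
state=S head=2 tape=__22[_]_   (S,_)→(S,_,-1)
state=S head=1 tape=__2[2]__   (S,2)→(R,2,-1)
state=R head=0 tape=__[2]2__   (R,2)→(P,2,-1)
state=P head=-1 tape=_[_]22__   (P,_)→(P,2,+1)
state=P head=0 tape=_2[2]2__   (P,2)→(R,_,+1)
state=R head=1 tape=_2_[2]__   (R,2)→(P,2,-1)
state=P head=0 tape=_2[_]2__   (P,_)→(P,2,+1)
state=P head=1 tape=_22[2]__   (P,2)→(R,_,+1)
state=R head=2 tape=_22_[_]_   (R,_)→(S,_,-1)
state=S head=1 tape=_22[_]__   (S,_)→(S,_,-1)
state=S head=0 tape=_2[2]___   (S,2)→(R,2,-1)
state=R head=-1 tape=_[2]2___   (R,2)→(P,2,-1)
state=P head=-2 tape=[_]22___   (P,_)→(P,2,+1)
state=P head=-1 tape=2[2]2___
After 21 steps: state P, head at -1, tape 222.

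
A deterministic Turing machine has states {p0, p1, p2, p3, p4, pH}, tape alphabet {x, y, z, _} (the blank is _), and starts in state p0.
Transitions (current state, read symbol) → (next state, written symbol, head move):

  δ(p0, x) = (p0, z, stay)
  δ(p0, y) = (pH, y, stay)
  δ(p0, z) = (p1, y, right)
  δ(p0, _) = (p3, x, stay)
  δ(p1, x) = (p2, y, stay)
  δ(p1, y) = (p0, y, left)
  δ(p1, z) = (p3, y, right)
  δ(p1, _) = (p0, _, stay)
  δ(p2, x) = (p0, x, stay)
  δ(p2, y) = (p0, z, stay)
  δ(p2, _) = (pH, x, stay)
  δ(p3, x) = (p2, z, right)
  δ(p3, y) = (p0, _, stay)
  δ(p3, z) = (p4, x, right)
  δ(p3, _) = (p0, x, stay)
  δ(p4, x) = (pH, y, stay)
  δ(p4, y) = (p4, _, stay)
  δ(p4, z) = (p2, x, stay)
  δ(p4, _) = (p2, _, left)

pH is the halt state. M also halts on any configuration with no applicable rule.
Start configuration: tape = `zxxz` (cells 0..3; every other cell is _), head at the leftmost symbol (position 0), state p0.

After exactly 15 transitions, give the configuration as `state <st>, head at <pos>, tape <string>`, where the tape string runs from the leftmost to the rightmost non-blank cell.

state pH, head at 6, tape yyyyyzx

state=p0 head=0 tape=[z]xxz___   (p0,z)→(p1,y,right)
state=p1 head=1 tape=y[x]xz___   (p1,x)→(p2,y,stay)
state=p2 head=1 tape=y[y]xz___   (p2,y)→(p0,z,stay)
state=p0 head=1 tape=y[z]xz___   (p0,z)→(p1,y,right)
state=p1 head=2 tape=yy[x]z___   (p1,x)→(p2,y,stay)
state=p2 head=2 tape=yy[y]z___   (p2,y)→(p0,z,stay)
state=p0 head=2 tape=yy[z]z___   (p0,z)→(p1,y,right)
state=p1 head=3 tape=yyy[z]___   (p1,z)→(p3,y,right)
state=p3 head=4 tape=yyyy[_]__   (p3,_)→(p0,x,stay)
state=p0 head=4 tape=yyyy[x]__   (p0,x)→(p0,z,stay)
state=p0 head=4 tape=yyyy[z]__   (p0,z)→(p1,y,right)
state=p1 head=5 tape=yyyyy[_]_   (p1,_)→(p0,_,stay)
state=p0 head=5 tape=yyyyy[_]_   (p0,_)→(p3,x,stay)
state=p3 head=5 tape=yyyyy[x]_   (p3,x)→(p2,z,right)
state=p2 head=6 tape=yyyyyz[_]   (p2,_)→(pH,x,stay)
state=pH head=6 tape=yyyyyz[x]
After 15 steps: state pH, head at 6, tape yyyyyzx.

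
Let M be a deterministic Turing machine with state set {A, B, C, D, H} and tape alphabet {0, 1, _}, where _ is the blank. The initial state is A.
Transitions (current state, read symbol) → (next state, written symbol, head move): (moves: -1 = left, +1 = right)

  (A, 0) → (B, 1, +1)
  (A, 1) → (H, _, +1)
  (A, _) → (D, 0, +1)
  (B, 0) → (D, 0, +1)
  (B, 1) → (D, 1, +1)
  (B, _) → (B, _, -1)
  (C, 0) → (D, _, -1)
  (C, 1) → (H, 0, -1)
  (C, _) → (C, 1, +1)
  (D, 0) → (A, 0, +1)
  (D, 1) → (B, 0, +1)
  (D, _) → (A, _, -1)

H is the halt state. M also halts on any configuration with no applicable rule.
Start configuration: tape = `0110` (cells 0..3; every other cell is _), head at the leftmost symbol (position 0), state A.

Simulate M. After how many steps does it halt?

state=A head=0 tape=[0]110_   (A,0)→(B,1,+1)
state=B head=1 tape=1[1]10_   (B,1)→(D,1,+1)
state=D head=2 tape=11[1]0_   (D,1)→(B,0,+1)
state=B head=3 tape=110[0]_   (B,0)→(D,0,+1)
state=D head=4 tape=1100[_]   (D,_)→(A,_,-1)
state=A head=3 tape=110[0]_   (A,0)→(B,1,+1)
state=B head=4 tape=1101[_]   (B,_)→(B,_,-1)
state=B head=3 tape=110[1]_   (B,1)→(D,1,+1)
state=D head=4 tape=1101[_]   (D,_)→(A,_,-1)
state=A head=3 tape=110[1]_   (A,1)→(H,_,+1)
state=H head=4 tape=110_[_]
M halts after 10 transitions.

10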